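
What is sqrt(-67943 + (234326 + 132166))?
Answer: sqrt(298549) ≈ 546.40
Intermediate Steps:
sqrt(-67943 + (234326 + 132166)) = sqrt(-67943 + 366492) = sqrt(298549)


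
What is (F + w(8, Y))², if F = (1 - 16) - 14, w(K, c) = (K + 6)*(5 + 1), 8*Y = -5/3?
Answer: 3025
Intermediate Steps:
Y = -5/24 (Y = (-5/3)/8 = (-5*⅓)/8 = (⅛)*(-5/3) = -5/24 ≈ -0.20833)
w(K, c) = 36 + 6*K (w(K, c) = (6 + K)*6 = 36 + 6*K)
F = -29 (F = -15 - 14 = -29)
(F + w(8, Y))² = (-29 + (36 + 6*8))² = (-29 + (36 + 48))² = (-29 + 84)² = 55² = 3025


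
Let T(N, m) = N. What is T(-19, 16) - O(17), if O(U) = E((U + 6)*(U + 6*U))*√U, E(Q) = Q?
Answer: -19 - 2737*√17 ≈ -11304.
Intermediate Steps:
O(U) = 7*U^(3/2)*(6 + U) (O(U) = ((U + 6)*(U + 6*U))*√U = ((6 + U)*(7*U))*√U = (7*U*(6 + U))*√U = 7*U^(3/2)*(6 + U))
T(-19, 16) - O(17) = -19 - 7*17^(3/2)*(6 + 17) = -19 - 7*17*√17*23 = -19 - 2737*√17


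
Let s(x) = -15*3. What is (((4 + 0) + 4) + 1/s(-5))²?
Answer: 128881/2025 ≈ 63.645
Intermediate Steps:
s(x) = -45 (s(x) = -5*9 = -45)
(((4 + 0) + 4) + 1/s(-5))² = (((4 + 0) + 4) + 1/(-45))² = ((4 + 4) - 1/45)² = (8 - 1/45)² = (359/45)² = 128881/2025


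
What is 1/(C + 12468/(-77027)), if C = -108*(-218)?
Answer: 77027/1813511220 ≈ 4.2474e-5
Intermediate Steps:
C = 23544
1/(C + 12468/(-77027)) = 1/(23544 + 12468/(-77027)) = 1/(23544 + 12468*(-1/77027)) = 1/(23544 - 12468/77027) = 1/(1813511220/77027) = 77027/1813511220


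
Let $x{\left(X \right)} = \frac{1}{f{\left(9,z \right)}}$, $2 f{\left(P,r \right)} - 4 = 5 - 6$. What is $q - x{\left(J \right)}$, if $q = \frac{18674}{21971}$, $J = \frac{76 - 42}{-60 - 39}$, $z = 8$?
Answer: $\frac{12080}{65913} \approx 0.18327$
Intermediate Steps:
$f{\left(P,r \right)} = \frac{3}{2}$ ($f{\left(P,r \right)} = 2 + \frac{5 - 6}{2} = 2 + \frac{1}{2} \left(-1\right) = 2 - \frac{1}{2} = \frac{3}{2}$)
$J = - \frac{34}{99}$ ($J = \frac{34}{-99} = 34 \left(- \frac{1}{99}\right) = - \frac{34}{99} \approx -0.34343$)
$x{\left(X \right)} = \frac{2}{3}$ ($x{\left(X \right)} = \frac{1}{\frac{3}{2}} = \frac{2}{3}$)
$q = \frac{18674}{21971}$ ($q = 18674 \cdot \frac{1}{21971} = \frac{18674}{21971} \approx 0.84994$)
$q - x{\left(J \right)} = \frac{18674}{21971} - \frac{2}{3} = \frac{12080}{65913}$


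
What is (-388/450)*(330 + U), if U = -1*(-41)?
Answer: -71974/225 ≈ -319.88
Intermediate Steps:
U = 41
(-388/450)*(330 + U) = (-388/450)*(330 + 41) = -388*1/450*371 = -194/225*371 = -71974/225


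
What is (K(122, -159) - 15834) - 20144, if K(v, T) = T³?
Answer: -4055657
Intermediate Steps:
(K(122, -159) - 15834) - 20144 = ((-159)³ - 15834) - 20144 = (-4019679 - 15834) - 20144 = -4035513 - 20144 = -4055657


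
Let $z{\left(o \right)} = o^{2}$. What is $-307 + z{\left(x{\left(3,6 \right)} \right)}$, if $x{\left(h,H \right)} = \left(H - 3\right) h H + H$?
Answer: $3293$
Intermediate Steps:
$x{\left(h,H \right)} = H + H h \left(-3 + H\right)$ ($x{\left(h,H \right)} = \left(-3 + H\right) h H + H = h \left(-3 + H\right) H + H = H h \left(-3 + H\right) + H = H + H h \left(-3 + H\right)$)
$-307 + z{\left(x{\left(3,6 \right)} \right)} = -307 + \left(6 \left(1 - 9 + 6 \cdot 3\right)\right)^{2} = -307 + \left(6 \left(1 - 9 + 18\right)\right)^{2} = -307 + \left(6 \cdot 10\right)^{2} = -307 + 60^{2} = -307 + 3600 = 3293$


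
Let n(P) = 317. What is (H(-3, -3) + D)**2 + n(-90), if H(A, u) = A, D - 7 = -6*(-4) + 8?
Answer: 1613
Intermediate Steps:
D = 39 (D = 7 + (-6*(-4) + 8) = 7 + (24 + 8) = 7 + 32 = 39)
(H(-3, -3) + D)**2 + n(-90) = (-3 + 39)**2 + 317 = 36**2 + 317 = 1296 + 317 = 1613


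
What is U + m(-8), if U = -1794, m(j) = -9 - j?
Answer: -1795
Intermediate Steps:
U + m(-8) = -1794 + (-9 - 1*(-8)) = -1794 + (-9 + 8) = -1794 - 1 = -1795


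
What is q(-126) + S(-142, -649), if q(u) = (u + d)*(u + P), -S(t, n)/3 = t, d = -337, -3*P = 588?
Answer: 149512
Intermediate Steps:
P = -196 (P = -1/3*588 = -196)
S(t, n) = -3*t
q(u) = (-337 + u)*(-196 + u) (q(u) = (u - 337)*(u - 196) = (-337 + u)*(-196 + u))
q(-126) + S(-142, -649) = (66052 + (-126)**2 - 533*(-126)) - 3*(-142) = (66052 + 15876 + 67158) + 426 = 149086 + 426 = 149512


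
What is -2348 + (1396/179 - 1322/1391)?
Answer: -582920974/248989 ≈ -2341.2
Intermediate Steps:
-2348 + (1396/179 - 1322/1391) = -2348 + 1705198/248989 = -582920974/248989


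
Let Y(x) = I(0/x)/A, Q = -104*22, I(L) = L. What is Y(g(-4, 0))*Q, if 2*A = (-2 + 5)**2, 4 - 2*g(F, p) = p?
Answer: 0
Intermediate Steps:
g(F, p) = 2 - p/2
Q = -2288
A = 9/2 (A = (-2 + 5)**2/2 = (1/2)*3**2 = (1/2)*9 = 9/2 ≈ 4.5000)
Y(x) = 0 (Y(x) = (0/x)/(9/2) = 0*(2/9) = 0)
Y(g(-4, 0))*Q = 0*(-2288) = 0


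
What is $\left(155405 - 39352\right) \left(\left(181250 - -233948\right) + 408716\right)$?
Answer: $95617691442$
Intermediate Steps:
$\left(155405 - 39352\right) \left(\left(181250 - -233948\right) + 408716\right) = 116053 \left(\left(181250 + 233948\right) + 408716\right) = 116053 \left(415198 + 408716\right) = 116053 \cdot 823914 = 95617691442$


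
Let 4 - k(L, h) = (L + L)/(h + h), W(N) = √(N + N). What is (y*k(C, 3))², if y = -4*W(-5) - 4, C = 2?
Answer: -1600 + 3200*I*√10/9 ≈ -1600.0 + 1124.4*I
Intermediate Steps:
W(N) = √2*√N (W(N) = √(2*N) = √2*√N)
k(L, h) = 4 - L/h (k(L, h) = 4 - (L + L)/(h + h) = 4 - 2*L/(2*h) = 4 - 2*L*1/(2*h) = 4 - L/h)
y = -4 - 4*I*√10 (y = -4*√2*√(-5) - 4 = -4*√2*I*√5 - 4 = -4*I*√10 - 4 = -4 - 4*I*√10 ≈ -4.0 - 12.649*I)
(y*k(C, 3))² = ((-4 - 4*I*√10)*(4 - 1*2/3))² = ((-4 - 4*I*√10)*(4 - 1*2*⅓))² = ((-4 - 4*I*√10)*(4 - ⅔))² = ((-4 - 4*I*√10)*(10/3))² = (-40/3 - 40*I*√10/3)²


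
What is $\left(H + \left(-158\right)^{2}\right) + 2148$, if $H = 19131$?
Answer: $46243$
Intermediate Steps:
$\left(H + \left(-158\right)^{2}\right) + 2148 = \left(19131 + \left(-158\right)^{2}\right) + 2148 = \left(19131 + 24964\right) + 2148 = 44095 + 2148 = 46243$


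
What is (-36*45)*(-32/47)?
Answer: 51840/47 ≈ 1103.0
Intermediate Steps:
(-36*45)*(-32/47) = -(-51840)/47 = -1620*(-32/47) = 51840/47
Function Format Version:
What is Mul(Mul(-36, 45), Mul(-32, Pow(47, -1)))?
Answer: Rational(51840, 47) ≈ 1103.0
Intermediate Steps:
Mul(Mul(-36, 45), Mul(-32, Pow(47, -1))) = Mul(-1620, Mul(-32, Rational(1, 47))) = Mul(-1620, Rational(-32, 47)) = Rational(51840, 47)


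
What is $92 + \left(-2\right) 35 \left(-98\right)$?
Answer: $6952$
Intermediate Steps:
$92 + \left(-2\right) 35 \left(-98\right) = 92 - -6860 = 92 + 6860 = 6952$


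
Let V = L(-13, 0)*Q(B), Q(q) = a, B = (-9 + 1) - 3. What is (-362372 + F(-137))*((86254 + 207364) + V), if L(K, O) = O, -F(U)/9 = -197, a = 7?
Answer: -105878357182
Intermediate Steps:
F(U) = 1773 (F(U) = -9*(-197) = 1773)
B = -11 (B = -8 - 3 = -11)
Q(q) = 7
V = 0 (V = 0*7 = 0)
(-362372 + F(-137))*((86254 + 207364) + V) = (-362372 + 1773)*((86254 + 207364) + 0) = -360599*(293618 + 0) = -360599*293618 = -105878357182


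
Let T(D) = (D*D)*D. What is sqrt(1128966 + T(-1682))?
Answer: I*sqrt(4757457602) ≈ 68974.0*I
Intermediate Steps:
T(D) = D**3 (T(D) = D**2*D = D**3)
sqrt(1128966 + T(-1682)) = sqrt(1128966 + (-1682)**3) = sqrt(1128966 - 4758586568) = sqrt(-4757457602) = I*sqrt(4757457602)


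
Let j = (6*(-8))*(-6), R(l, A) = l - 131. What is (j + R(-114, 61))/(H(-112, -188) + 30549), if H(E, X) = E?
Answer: 43/30437 ≈ 0.0014128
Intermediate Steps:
R(l, A) = -131 + l
j = 288 (j = -48*(-6) = 288)
(j + R(-114, 61))/(H(-112, -188) + 30549) = (288 + (-131 - 114))/(-112 + 30549) = (288 - 245)/30437 = 43*(1/30437) = 43/30437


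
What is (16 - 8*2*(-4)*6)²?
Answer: 160000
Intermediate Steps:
(16 - 8*2*(-4)*6)² = (16 - (-64)*6)² = (16 - 8*(-48))² = (16 + 384)² = 400² = 160000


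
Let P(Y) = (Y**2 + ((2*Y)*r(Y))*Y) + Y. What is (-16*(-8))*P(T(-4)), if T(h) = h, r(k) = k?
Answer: -14848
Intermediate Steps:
P(Y) = Y + Y**2 + 2*Y**3 (P(Y) = (Y**2 + ((2*Y)*Y)*Y) + Y = (Y**2 + (2*Y**2)*Y) + Y = (Y**2 + 2*Y**3) + Y = Y + Y**2 + 2*Y**3)
(-16*(-8))*P(T(-4)) = (-16*(-8))*(-4*(1 - 4 + 2*(-4)**2)) = 128*(-4*(1 - 4 + 2*16)) = 128*(-4*(1 - 4 + 32)) = 128*(-4*29) = 128*(-116) = -14848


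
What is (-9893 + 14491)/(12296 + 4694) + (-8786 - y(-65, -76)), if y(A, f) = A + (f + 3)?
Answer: -73462461/8495 ≈ -8647.7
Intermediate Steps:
y(A, f) = 3 + A + f (y(A, f) = A + (3 + f) = 3 + A + f)
(-9893 + 14491)/(12296 + 4694) + (-8786 - y(-65, -76)) = (-9893 + 14491)/(12296 + 4694) + (-8786 - (3 - 65 - 76)) = 4598/16990 + (-8786 - 1*(-138)) = 4598*(1/16990) + (-8786 + 138) = 2299/8495 - 8648 = -73462461/8495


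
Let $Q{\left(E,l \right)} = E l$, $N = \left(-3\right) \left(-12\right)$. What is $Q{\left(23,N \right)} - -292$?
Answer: $1120$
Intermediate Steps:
$N = 36$
$Q{\left(23,N \right)} - -292 = 23 \cdot 36 - -292 = 828 + 292 = 1120$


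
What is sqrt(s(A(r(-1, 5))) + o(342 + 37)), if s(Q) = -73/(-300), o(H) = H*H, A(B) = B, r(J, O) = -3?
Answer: sqrt(129277119)/30 ≈ 379.00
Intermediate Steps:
o(H) = H**2
s(Q) = 73/300 (s(Q) = -73*(-1/300) = 73/300)
sqrt(s(A(r(-1, 5))) + o(342 + 37)) = sqrt(73/300 + (342 + 37)**2) = sqrt(73/300 + 379**2) = sqrt(73/300 + 143641) = sqrt(43092373/300) = sqrt(129277119)/30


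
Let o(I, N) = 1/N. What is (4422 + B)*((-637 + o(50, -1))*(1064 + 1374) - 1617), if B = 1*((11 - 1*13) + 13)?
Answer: -6902451413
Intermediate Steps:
B = 11 (B = 1*((11 - 13) + 13) = 1*(-2 + 13) = 1*11 = 11)
(4422 + B)*((-637 + o(50, -1))*(1064 + 1374) - 1617) = (4422 + 11)*((-637 + 1/(-1))*(1064 + 1374) - 1617) = 4433*((-637 - 1)*2438 - 1617) = 4433*(-638*2438 - 1617) = 4433*(-1555444 - 1617) = 4433*(-1557061) = -6902451413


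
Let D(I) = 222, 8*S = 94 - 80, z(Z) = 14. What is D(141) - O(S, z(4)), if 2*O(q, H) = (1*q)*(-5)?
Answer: 1811/8 ≈ 226.38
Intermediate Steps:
S = 7/4 (S = (94 - 80)/8 = (⅛)*14 = 7/4 ≈ 1.7500)
O(q, H) = -5*q/2 (O(q, H) = ((1*q)*(-5))/2 = (q*(-5))/2 = (-5*q)/2 = -5*q/2)
D(141) - O(S, z(4)) = 222 - (-5)*7/(2*4) = 222 - 1*(-35/8) = 222 + 35/8 = 1811/8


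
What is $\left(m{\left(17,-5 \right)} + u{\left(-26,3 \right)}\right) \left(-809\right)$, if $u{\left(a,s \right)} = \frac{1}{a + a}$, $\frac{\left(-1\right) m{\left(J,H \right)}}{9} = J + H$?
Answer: $\frac{4544153}{52} \approx 87388.0$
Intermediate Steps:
$m{\left(J,H \right)} = - 9 H - 9 J$ ($m{\left(J,H \right)} = - 9 \left(J + H\right) = - 9 \left(H + J\right) = - 9 H - 9 J$)
$u{\left(a,s \right)} = \frac{1}{2 a}$
$\left(m{\left(17,-5 \right)} + u{\left(-26,3 \right)}\right) \left(-809\right) = \left(\left(\left(-9\right) \left(-5\right) - 153\right) + \frac{1}{2 \left(-26\right)}\right) \left(-809\right) = \left(\left(45 - 153\right) + \frac{1}{2} \left(- \frac{1}{26}\right)\right) \left(-809\right) = \left(-108 - \frac{1}{52}\right) \left(-809\right) = \left(- \frac{5617}{52}\right) \left(-809\right) = \frac{4544153}{52}$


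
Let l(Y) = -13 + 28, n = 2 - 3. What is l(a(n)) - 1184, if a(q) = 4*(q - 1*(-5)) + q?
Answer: -1169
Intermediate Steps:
n = -1
a(q) = 20 + 5*q (a(q) = 4*(q + 5) + q = 4*(5 + q) + q = (20 + 4*q) + q = 20 + 5*q)
l(Y) = 15
l(a(n)) - 1184 = 15 - 1184 = -1169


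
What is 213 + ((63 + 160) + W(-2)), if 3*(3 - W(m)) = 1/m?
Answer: 2635/6 ≈ 439.17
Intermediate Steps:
W(m) = 3 - 1/(3*m)
213 + ((63 + 160) + W(-2)) = 213 + ((63 + 160) + (3 - ⅓/(-2))) = 213 + (223 + (3 - ⅓*(-½))) = 213 + (223 + (3 + ⅙)) = 213 + (223 + 19/6) = 213 + 1357/6 = 2635/6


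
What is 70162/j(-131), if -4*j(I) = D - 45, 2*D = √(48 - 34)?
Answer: 25258320/4043 + 280648*√14/4043 ≈ 6507.1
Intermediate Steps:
D = √14/2 (D = √(48 - 34)/2 = √14/2 ≈ 1.8708)
j(I) = 45/4 - √14/8 (j(I) = -(√14/2 - 45)/4 = -(-45 + √14/2)/4 = 45/4 - √14/8)
70162/j(-131) = 70162/(45/4 - √14/8)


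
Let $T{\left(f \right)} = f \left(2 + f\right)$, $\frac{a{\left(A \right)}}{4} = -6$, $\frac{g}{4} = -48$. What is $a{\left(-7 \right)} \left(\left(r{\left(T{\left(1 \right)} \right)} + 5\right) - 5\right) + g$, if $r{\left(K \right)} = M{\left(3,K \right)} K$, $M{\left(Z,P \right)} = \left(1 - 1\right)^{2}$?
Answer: $-192$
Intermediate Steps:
$g = -192$ ($g = 4 \left(-48\right) = -192$)
$M{\left(Z,P \right)} = 0$ ($M{\left(Z,P \right)} = 0^{2} = 0$)
$a{\left(A \right)} = -24$ ($a{\left(A \right)} = 4 \left(-6\right) = -24$)
$r{\left(K \right)} = 0$ ($r{\left(K \right)} = 0 K = 0$)
$a{\left(-7 \right)} \left(\left(r{\left(T{\left(1 \right)} \right)} + 5\right) - 5\right) + g = - 24 \left(\left(0 + 5\right) - 5\right) - 192 = - 24 \left(5 - 5\right) - 192 = \left(-24\right) 0 - 192 = 0 - 192 = -192$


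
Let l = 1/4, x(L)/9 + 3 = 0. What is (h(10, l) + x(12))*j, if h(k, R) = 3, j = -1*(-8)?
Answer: -192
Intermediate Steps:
x(L) = -27 (x(L) = -27 + 9*0 = -27 + 0 = -27)
l = ¼ ≈ 0.25000
j = 8
(h(10, l) + x(12))*j = (3 - 27)*8 = -24*8 = -192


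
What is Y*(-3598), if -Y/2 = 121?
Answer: 870716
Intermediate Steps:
Y = -242 (Y = -2*121 = -242)
Y*(-3598) = -242*(-3598) = 870716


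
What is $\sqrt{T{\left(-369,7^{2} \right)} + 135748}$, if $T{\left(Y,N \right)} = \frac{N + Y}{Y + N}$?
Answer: $\sqrt{135749} \approx 368.44$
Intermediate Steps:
$T{\left(Y,N \right)} = 1$ ($T{\left(Y,N \right)} = \frac{N + Y}{N + Y} = 1$)
$\sqrt{T{\left(-369,7^{2} \right)} + 135748} = \sqrt{1 + 135748} = \sqrt{135749}$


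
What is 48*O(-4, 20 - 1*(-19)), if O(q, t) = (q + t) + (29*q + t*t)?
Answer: 69120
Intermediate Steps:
O(q, t) = t + t² + 30*q (O(q, t) = (q + t) + (29*q + t²) = (q + t) + (t² + 29*q) = t + t² + 30*q)
48*O(-4, 20 - 1*(-19)) = 48*((20 - 1*(-19)) + (20 - 1*(-19))² + 30*(-4)) = 48*((20 + 19) + (20 + 19)² - 120) = 48*(39 + 39² - 120) = 48*(39 + 1521 - 120) = 48*1440 = 69120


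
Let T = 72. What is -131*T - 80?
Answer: -9512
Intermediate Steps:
-131*T - 80 = -131*72 - 80 = -9432 - 80 = -9512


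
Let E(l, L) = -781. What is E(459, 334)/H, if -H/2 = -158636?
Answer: -781/317272 ≈ -0.0024616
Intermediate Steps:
H = 317272 (H = -2*(-158636) = 317272)
E(459, 334)/H = -781/317272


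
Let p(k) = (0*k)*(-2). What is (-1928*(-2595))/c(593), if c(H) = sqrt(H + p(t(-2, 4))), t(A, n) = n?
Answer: 5003160*sqrt(593)/593 ≈ 2.0546e+5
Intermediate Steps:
p(k) = 0 (p(k) = 0*(-2) = 0)
c(H) = sqrt(H) (c(H) = sqrt(H + 0) = sqrt(H))
(-1928*(-2595))/c(593) = (-1928*(-2595))/(sqrt(593)) = 5003160*(sqrt(593)/593) = 5003160*sqrt(593)/593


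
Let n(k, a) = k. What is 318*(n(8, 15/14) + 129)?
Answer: 43566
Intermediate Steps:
318*(n(8, 15/14) + 129) = 318*(8 + 129) = 318*137 = 43566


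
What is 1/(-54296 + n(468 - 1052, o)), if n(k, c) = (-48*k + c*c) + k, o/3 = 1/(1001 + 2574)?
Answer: -12780625/343134219991 ≈ -3.7247e-5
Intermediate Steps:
o = 3/3575 (o = 3/(1001 + 2574) = 3/3575 ≈ 0.00083916)
n(k, c) = c² - 47*k (n(k, c) = (-48*k + c²) + k = (c² - 48*k) + k = c² - 47*k)
1/(-54296 + n(468 - 1052, o)) = 1/(-54296 + ((3/3575)² - 47*(468 - 1052))) = 1/(-54296 + (9/12780625 - 47*(-584))) = 1/(-54296 + (9/12780625 + 27448)) = 1/(-54296 + 350802595009/12780625) = 1/(-343134219991/12780625) = -12780625/343134219991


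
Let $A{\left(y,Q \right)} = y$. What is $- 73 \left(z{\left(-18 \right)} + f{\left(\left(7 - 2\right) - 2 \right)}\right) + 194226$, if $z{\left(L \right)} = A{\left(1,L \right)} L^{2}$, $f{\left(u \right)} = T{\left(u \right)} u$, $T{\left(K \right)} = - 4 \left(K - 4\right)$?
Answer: $169698$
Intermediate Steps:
$T{\left(K \right)} = 16 - 4 K$ ($T{\left(K \right)} = - 4 \left(-4 + K\right) = 16 - 4 K$)
$f{\left(u \right)} = u \left(16 - 4 u\right)$ ($f{\left(u \right)} = \left(16 - 4 u\right) u = u \left(16 - 4 u\right)$)
$z{\left(L \right)} = L^{2}$ ($z{\left(L \right)} = 1 L^{2} = L^{2}$)
$- 73 \left(z{\left(-18 \right)} + f{\left(\left(7 - 2\right) - 2 \right)}\right) + 194226 = - 73 \left(\left(-18\right)^{2} + 4 \left(\left(7 - 2\right) - 2\right) \left(4 - \left(\left(7 - 2\right) - 2\right)\right)\right) + 194226 = - 73 \left(324 + 4 \left(5 - 2\right) \left(4 - \left(5 - 2\right)\right)\right) + 194226 = - 73 \left(324 + 4 \cdot 3 \left(4 - 3\right)\right) + 194226 = - 73 \left(324 + 4 \cdot 3 \cdot 1\right) + 194226 = - 73 \left(324 + 12\right) + 194226 = \left(-73\right) 336 + 194226 = -24528 + 194226 = 169698$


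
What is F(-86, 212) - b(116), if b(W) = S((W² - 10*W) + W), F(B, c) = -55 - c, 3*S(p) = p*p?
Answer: -154058545/3 ≈ -5.1353e+7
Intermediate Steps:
S(p) = p²/3 (S(p) = (p*p)/3 = p²/3)
b(W) = (W² - 9*W)²/3 (b(W) = ((W² - 10*W) + W)²/3 = (W² - 9*W)²/3)
F(-86, 212) - b(116) = (-55 - 1*212) - 116²*(-9 + 116)²/3 = (-55 - 212) - 13456*107²/3 = -267 - 13456*11449/3 = -267 - 1*154057744/3 = -267 - 154057744/3 = -154058545/3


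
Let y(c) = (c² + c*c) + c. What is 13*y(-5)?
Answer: 585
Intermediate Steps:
y(c) = c + 2*c² (y(c) = (c² + c²) + c = 2*c² + c = c + 2*c²)
13*y(-5) = 13*(-5*(1 + 2*(-5))) = 13*(-5*(1 - 10)) = 13*(-5*(-9)) = 13*45 = 585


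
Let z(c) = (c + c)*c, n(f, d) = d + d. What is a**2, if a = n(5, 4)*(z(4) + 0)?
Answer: 65536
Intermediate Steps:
n(f, d) = 2*d
z(c) = 2*c**2 (z(c) = (2*c)*c = 2*c**2)
a = 256 (a = (2*4)*(2*4**2 + 0) = 8*(2*16 + 0) = 8*(32 + 0) = 8*32 = 256)
a**2 = 256**2 = 65536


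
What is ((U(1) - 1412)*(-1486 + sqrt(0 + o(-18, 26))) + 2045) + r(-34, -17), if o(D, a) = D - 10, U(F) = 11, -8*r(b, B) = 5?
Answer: 16671443/8 - 2802*I*sqrt(7) ≈ 2.0839e+6 - 7413.4*I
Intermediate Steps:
r(b, B) = -5/8 (r(b, B) = -1/8*5 = -5/8)
o(D, a) = -10 + D
((U(1) - 1412)*(-1486 + sqrt(0 + o(-18, 26))) + 2045) + r(-34, -17) = ((11 - 1412)*(-1486 + sqrt(0 + (-10 - 18))) + 2045) - 5/8 = (-1401*(-1486 + sqrt(0 - 28)) + 2045) - 5/8 = (-1401*(-1486 + sqrt(-28)) + 2045) - 5/8 = (-1401*(-1486 + 2*I*sqrt(7)) + 2045) - 5/8 = ((2081886 - 2802*I*sqrt(7)) + 2045) - 5/8 = (2083931 - 2802*I*sqrt(7)) - 5/8 = 16671443/8 - 2802*I*sqrt(7)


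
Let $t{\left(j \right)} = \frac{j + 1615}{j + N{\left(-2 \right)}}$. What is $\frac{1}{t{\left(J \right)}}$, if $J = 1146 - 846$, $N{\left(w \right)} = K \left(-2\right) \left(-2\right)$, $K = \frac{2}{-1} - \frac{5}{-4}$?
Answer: $\frac{297}{1915} \approx 0.15509$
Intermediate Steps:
$K = - \frac{3}{4}$ ($K = 2 \left(-1\right) - - \frac{5}{4} = -2 + \frac{5}{4} = - \frac{3}{4} \approx -0.75$)
$N{\left(w \right)} = -3$ ($N{\left(w \right)} = \left(- \frac{3}{4}\right) \left(-2\right) \left(-2\right) = \frac{3}{2} \left(-2\right) = -3$)
$J = 300$ ($J = 1146 - 846 = 300$)
$t{\left(j \right)} = \frac{1615 + j}{-3 + j}$ ($t{\left(j \right)} = \frac{j + 1615}{j - 3} = \frac{1615 + j}{-3 + j}$)
$\frac{1}{t{\left(J \right)}} = \frac{1}{\frac{1}{-3 + 300} \left(1615 + 300\right)} = \frac{1}{\frac{1}{297} \cdot 1915} = \frac{1}{\frac{1915}{297}} = \frac{297}{1915}$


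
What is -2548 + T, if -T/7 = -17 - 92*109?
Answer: 67767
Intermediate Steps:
T = 70315 (T = -7*(-17 - 92*109) = -7*(-17 - 10028) = -7*(-10045) = 70315)
-2548 + T = -2548 + 70315 = 67767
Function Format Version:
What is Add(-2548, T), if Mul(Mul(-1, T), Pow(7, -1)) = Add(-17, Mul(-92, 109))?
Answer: 67767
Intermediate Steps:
T = 70315 (T = Mul(-7, Add(-17, Mul(-92, 109))) = Mul(-7, Add(-17, -10028)) = Mul(-7, -10045) = 70315)
Add(-2548, T) = Add(-2548, 70315) = 67767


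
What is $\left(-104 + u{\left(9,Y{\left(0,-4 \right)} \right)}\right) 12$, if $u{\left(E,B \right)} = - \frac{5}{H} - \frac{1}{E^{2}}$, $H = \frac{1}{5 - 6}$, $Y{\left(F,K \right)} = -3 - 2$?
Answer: $- \frac{32080}{27} \approx -1188.1$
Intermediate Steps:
$Y{\left(F,K \right)} = -5$
$H = -1$ ($H = \frac{1}{-1} = -1$)
$u{\left(E,B \right)} = 5 - \frac{1}{E^{2}}$ ($u{\left(E,B \right)} = - \frac{5}{-1} - \frac{1}{E^{2}} = \left(-5\right) \left(-1\right) - \frac{1}{E^{2}} = 5 - \frac{1}{E^{2}}$)
$\left(-104 + u{\left(9,Y{\left(0,-4 \right)} \right)}\right) 12 = \left(-104 + \left(5 - \frac{1}{81}\right)\right) 12 = \left(-104 + \frac{404}{81}\right) 12 = \left(- \frac{8020}{81}\right) 12 = - \frac{32080}{27}$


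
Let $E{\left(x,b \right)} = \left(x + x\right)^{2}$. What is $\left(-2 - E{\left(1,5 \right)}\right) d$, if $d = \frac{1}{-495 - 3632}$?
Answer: $\frac{6}{4127} \approx 0.0014538$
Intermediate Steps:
$E{\left(x,b \right)} = 4 x^{2}$ ($E{\left(x,b \right)} = \left(2 x\right)^{2} = 4 x^{2}$)
$d = - \frac{1}{4127}$ ($d = \frac{1}{-4127} = - \frac{1}{4127} \approx -0.00024231$)
$\left(-2 - E{\left(1,5 \right)}\right) d = \left(-2 - 4 \cdot 1^{2}\right) \left(- \frac{1}{4127}\right) = \left(-2 - 4 \cdot 1\right) \left(- \frac{1}{4127}\right) = \left(-2 - 4\right) \left(- \frac{1}{4127}\right) = \left(-6\right) \left(- \frac{1}{4127}\right) = \frac{6}{4127}$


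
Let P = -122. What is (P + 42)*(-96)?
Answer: 7680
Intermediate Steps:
(P + 42)*(-96) = (-122 + 42)*(-96) = -80*(-96) = 7680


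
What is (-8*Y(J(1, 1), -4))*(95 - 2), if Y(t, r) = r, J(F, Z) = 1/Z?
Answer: 2976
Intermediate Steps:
(-8*Y(J(1, 1), -4))*(95 - 2) = (-8*(-4))*(95 - 2) = 32*93 = 2976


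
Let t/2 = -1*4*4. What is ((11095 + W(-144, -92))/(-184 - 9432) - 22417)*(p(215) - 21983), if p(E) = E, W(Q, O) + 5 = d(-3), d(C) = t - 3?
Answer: 586573934367/1202 ≈ 4.8800e+8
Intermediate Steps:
t = -32 (t = 2*(-1*4*4) = 2*(-4*4) = 2*(-16) = -32)
d(C) = -35 (d(C) = -32 - 3 = -35)
W(Q, O) = -40 (W(Q, O) = -5 - 35 = -40)
((11095 + W(-144, -92))/(-184 - 9432) - 22417)*(p(215) - 21983) = ((11095 - 40)/(-184 - 9432) - 22417)*(215 - 21983) = (11055/(-9616) - 22417)*(-21768) = (11055*(-1/9616) - 22417)*(-21768) = (-11055/9616 - 22417)*(-21768) = -215572927/9616*(-21768) = 586573934367/1202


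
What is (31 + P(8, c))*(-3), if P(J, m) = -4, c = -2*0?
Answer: -81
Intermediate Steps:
c = 0
(31 + P(8, c))*(-3) = (31 - 4)*(-3) = 27*(-3) = -81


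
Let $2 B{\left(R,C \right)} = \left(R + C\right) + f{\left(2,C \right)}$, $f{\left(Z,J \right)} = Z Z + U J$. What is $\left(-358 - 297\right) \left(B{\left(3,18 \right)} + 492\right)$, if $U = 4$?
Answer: $- \frac{708055}{2} \approx -3.5403 \cdot 10^{5}$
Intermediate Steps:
$f{\left(Z,J \right)} = Z^{2} + 4 J$ ($f{\left(Z,J \right)} = Z Z + 4 J = Z^{2} + 4 J$)
$B{\left(R,C \right)} = 2 + \frac{R}{2} + \frac{5 C}{2}$ ($B{\left(R,C \right)} = \frac{\left(R + C\right) + \left(2^{2} + 4 C\right)}{2} = \frac{\left(C + R\right) + \left(4 + 4 C\right)}{2} = \frac{4 + R + 5 C}{2} = 2 + \frac{R}{2} + \frac{5 C}{2}$)
$\left(-358 - 297\right) \left(B{\left(3,18 \right)} + 492\right) = \left(-358 - 297\right) \left(\left(2 + \frac{1}{2} \cdot 3 + \frac{5}{2} \cdot 18\right) + 492\right) = - 655 \left(\left(2 + \frac{3}{2} + 45\right) + 492\right) = - 655 \left(\frac{97}{2} + 492\right) = \left(-655\right) \frac{1081}{2} = - \frac{708055}{2}$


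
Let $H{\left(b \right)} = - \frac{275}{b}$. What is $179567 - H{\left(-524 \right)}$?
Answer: $\frac{94092833}{524} \approx 1.7957 \cdot 10^{5}$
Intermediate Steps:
$179567 - H{\left(-524 \right)} = 179567 - - \frac{275}{-524} = 179567 - \left(-275\right) \left(- \frac{1}{524}\right) = 179567 - \frac{275}{524} = \frac{94092833}{524}$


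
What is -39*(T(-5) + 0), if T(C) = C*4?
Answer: 780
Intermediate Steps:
T(C) = 4*C
-39*(T(-5) + 0) = -39*(4*(-5) + 0) = -39*(-20 + 0) = -39*(-20) = 780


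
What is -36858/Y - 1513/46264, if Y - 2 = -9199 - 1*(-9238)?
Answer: -1705260545/1896824 ≈ -899.01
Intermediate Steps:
Y = 41 (Y = 2 + (-9199 - 1*(-9238)) = 2 + (-9199 + 9238) = 2 + 39 = 41)
-36858/Y - 1513/46264 = -36858/41 - 1513/46264 = -1705260545/1896824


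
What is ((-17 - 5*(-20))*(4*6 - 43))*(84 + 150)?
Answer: -369018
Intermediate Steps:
((-17 - 5*(-20))*(4*6 - 43))*(84 + 150) = ((-17 + 100)*(24 - 43))*234 = (83*(-19))*234 = -1577*234 = -369018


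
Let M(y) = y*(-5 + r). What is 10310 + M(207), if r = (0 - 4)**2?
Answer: 12587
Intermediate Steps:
r = 16 (r = (-4)**2 = 16)
M(y) = 11*y (M(y) = y*(-5 + 16) = y*11 = 11*y)
10310 + M(207) = 10310 + 11*207 = 10310 + 2277 = 12587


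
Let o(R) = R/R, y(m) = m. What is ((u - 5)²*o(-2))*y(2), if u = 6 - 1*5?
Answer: 32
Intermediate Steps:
o(R) = 1
u = 1 (u = 6 - 5 = 1)
((u - 5)²*o(-2))*y(2) = ((1 - 5)²*1)*2 = ((-4)²*1)*2 = (16*1)*2 = 16*2 = 32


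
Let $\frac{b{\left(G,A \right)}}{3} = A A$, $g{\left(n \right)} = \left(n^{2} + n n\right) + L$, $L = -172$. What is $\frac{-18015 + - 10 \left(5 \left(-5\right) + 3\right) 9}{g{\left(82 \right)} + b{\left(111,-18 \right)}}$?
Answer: $- \frac{16035}{14248} \approx -1.1254$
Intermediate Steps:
$g{\left(n \right)} = -172 + 2 n^{2}$ ($g{\left(n \right)} = \left(n^{2} + n n\right) - 172 = \left(n^{2} + n^{2}\right) - 172 = 2 n^{2} - 172 = -172 + 2 n^{2}$)
$b{\left(G,A \right)} = 3 A^{2}$ ($b{\left(G,A \right)} = 3 A A = 3 A^{2}$)
$\frac{-18015 + - 10 \left(5 \left(-5\right) + 3\right) 9}{g{\left(82 \right)} + b{\left(111,-18 \right)}} = \frac{-18015 + - 10 \left(5 \left(-5\right) + 3\right) 9}{\left(-172 + 2 \cdot 82^{2}\right) + 3 \left(-18\right)^{2}} = \frac{-18015 + - 10 \left(-25 + 3\right) 9}{\left(-172 + 2 \cdot 6724\right) + 3 \cdot 324} = \frac{-18015 + \left(-10\right) \left(-22\right) 9}{\left(-172 + 13448\right) + 972} = \frac{-18015 + 220 \cdot 9}{13276 + 972} = \frac{-18015 + 1980}{14248} = \left(-16035\right) \frac{1}{14248} = - \frac{16035}{14248}$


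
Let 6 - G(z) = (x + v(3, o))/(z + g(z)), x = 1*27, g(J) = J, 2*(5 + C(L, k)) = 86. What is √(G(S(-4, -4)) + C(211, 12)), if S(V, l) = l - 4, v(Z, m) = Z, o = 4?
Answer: √734/4 ≈ 6.7731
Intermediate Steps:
S(V, l) = -4 + l
C(L, k) = 38 (C(L, k) = -5 + (½)*86 = -5 + 43 = 38)
x = 27
G(z) = 6 - 15/z (G(z) = 6 - (27 + 3)/(z + z) = 6 - 30/(2*z) = 6 - 30*1/(2*z) = 6 - 15/z)
√(G(S(-4, -4)) + C(211, 12)) = √((6 - 15/(-4 - 4)) + 38) = √((6 - 15/(-8)) + 38) = √((6 - 15*(-⅛)) + 38) = √((6 + 15/8) + 38) = √(63/8 + 38) = √(367/8) = √734/4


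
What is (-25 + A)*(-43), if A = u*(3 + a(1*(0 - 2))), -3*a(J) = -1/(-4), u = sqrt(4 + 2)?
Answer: 1075 - 1505*sqrt(6)/12 ≈ 767.79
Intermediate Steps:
u = sqrt(6) ≈ 2.4495
a(J) = -1/12 (a(J) = -(-1)/(3*(-4)) = -(-1)*(-1)/(3*4) = -1/3*1/4 = -1/12)
A = 35*sqrt(6)/12 (A = sqrt(6)*(3 - 1/12) = sqrt(6)*(35/12) = 35*sqrt(6)/12 ≈ 7.1443)
(-25 + A)*(-43) = (-25 + 35*sqrt(6)/12)*(-43) = 1075 - 1505*sqrt(6)/12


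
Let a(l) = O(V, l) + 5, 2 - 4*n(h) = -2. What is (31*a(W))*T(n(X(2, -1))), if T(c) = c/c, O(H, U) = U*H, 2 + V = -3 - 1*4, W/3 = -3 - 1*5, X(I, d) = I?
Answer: 6851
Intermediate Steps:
n(h) = 1 (n(h) = ½ - ¼*(-2) = ½ + ½ = 1)
W = -24 (W = 3*(-3 - 1*5) = 3*(-3 - 5) = 3*(-8) = -24)
V = -9 (V = -2 + (-3 - 1*4) = -2 + (-3 - 4) = -2 - 7 = -9)
O(H, U) = H*U
a(l) = 5 - 9*l (a(l) = -9*l + 5 = 5 - 9*l)
T(c) = 1
(31*a(W))*T(n(X(2, -1))) = (31*(5 - 9*(-24)))*1 = (31*(5 + 216))*1 = (31*221)*1 = 6851*1 = 6851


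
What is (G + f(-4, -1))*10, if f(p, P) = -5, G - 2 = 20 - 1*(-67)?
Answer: 840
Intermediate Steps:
G = 89 (G = 2 + (20 - 1*(-67)) = 2 + (20 + 67) = 2 + 87 = 89)
(G + f(-4, -1))*10 = (89 - 5)*10 = 84*10 = 840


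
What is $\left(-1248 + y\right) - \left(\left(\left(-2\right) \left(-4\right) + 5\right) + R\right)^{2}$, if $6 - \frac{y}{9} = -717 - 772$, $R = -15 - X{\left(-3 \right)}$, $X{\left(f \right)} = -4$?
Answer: $12203$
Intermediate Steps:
$R = -11$ ($R = -15 - -4 = -15 + 4 = -11$)
$y = 13455$ ($y = 54 - 9 \left(-717 - 772\right) = 54 - -13401 = 54 + 13401 = 13455$)
$\left(-1248 + y\right) - \left(\left(\left(-2\right) \left(-4\right) + 5\right) + R\right)^{2} = \left(-1248 + 13455\right) - \left(\left(\left(-2\right) \left(-4\right) + 5\right) - 11\right)^{2} = 12207 - \left(\left(8 + 5\right) - 11\right)^{2} = 12207 - \left(13 - 11\right)^{2} = 12207 - 2^{2} = 12207 - 4 = 12203$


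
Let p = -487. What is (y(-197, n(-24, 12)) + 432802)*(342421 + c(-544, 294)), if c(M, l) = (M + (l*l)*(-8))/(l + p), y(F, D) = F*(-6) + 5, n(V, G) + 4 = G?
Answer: 28981475117865/193 ≈ 1.5016e+11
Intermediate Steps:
n(V, G) = -4 + G
y(F, D) = 5 - 6*F (y(F, D) = -6*F + 5 = 5 - 6*F)
c(M, l) = (M - 8*l²)/(-487 + l) (c(M, l) = (M + (l*l)*(-8))/(l - 487) = (M + l²*(-8))/(-487 + l) = (M - 8*l²)/(-487 + l))
(y(-197, n(-24, 12)) + 432802)*(342421 + c(-544, 294)) = ((5 - 6*(-197)) + 432802)*(342421 + (-544 - 8*294²)/(-487 + 294)) = ((5 + 1182) + 432802)*(342421 + (-544 - 8*86436)/(-193)) = (1187 + 432802)*(342421 - (-544 - 691488)/193) = 433989*(342421 - 1/193*(-692032)) = 433989*(342421 + 692032/193) = 433989*(66779285/193) = 28981475117865/193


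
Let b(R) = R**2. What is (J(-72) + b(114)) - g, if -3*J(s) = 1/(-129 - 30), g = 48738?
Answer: -17048933/477 ≈ -35742.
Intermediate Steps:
J(s) = 1/477 (J(s) = -1/(3*(-129 - 30)) = -1/3/(-159) = -1/3*(-1/159) = 1/477)
(J(-72) + b(114)) - g = (1/477 + 114**2) - 1*48738 = (1/477 + 12996) - 48738 = 6199093/477 - 48738 = -17048933/477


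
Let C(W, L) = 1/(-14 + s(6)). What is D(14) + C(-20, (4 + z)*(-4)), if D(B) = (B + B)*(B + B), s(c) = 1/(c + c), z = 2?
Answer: 130916/167 ≈ 783.93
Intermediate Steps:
s(c) = 1/(2*c)
C(W, L) = -12/167 (C(W, L) = 1/(-14 + (1/2)/6) = 1/(-14 + (1/2)*(1/6)) = 1/(-14 + 1/12) = 1/(-167/12) = -12/167)
D(B) = 4*B**2 (D(B) = (2*B)*(2*B) = 4*B**2)
D(14) + C(-20, (4 + z)*(-4)) = 4*14**2 - 12/167 = 4*196 - 12/167 = 784 - 12/167 = 130916/167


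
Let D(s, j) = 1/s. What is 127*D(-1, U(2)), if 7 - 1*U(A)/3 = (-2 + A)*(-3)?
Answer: -127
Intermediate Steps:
U(A) = 3 + 9*A (U(A) = 21 - 3*(-2 + A)*(-3) = 21 - 3*(6 - 3*A) = 21 + (-18 + 9*A) = 3 + 9*A)
127*D(-1, U(2)) = 127/(-1) = 127*(-1) = -127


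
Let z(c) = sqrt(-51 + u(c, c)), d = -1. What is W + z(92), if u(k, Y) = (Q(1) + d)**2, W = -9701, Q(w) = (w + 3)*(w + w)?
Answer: -9701 + I*sqrt(2) ≈ -9701.0 + 1.4142*I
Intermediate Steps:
Q(w) = 2*w*(3 + w) (Q(w) = (3 + w)*(2*w) = 2*w*(3 + w))
u(k, Y) = 49 (u(k, Y) = (2*1*(3 + 1) - 1)**2 = (2*1*4 - 1)**2 = (8 - 1)**2 = 7**2 = 49)
z(c) = I*sqrt(2) (z(c) = sqrt(-51 + 49) = sqrt(-2) = I*sqrt(2))
W + z(92) = -9701 + I*sqrt(2)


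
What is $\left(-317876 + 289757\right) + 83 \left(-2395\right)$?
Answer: $-226904$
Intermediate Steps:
$\left(-317876 + 289757\right) + 83 \left(-2395\right) = -28119 - 198785 = -226904$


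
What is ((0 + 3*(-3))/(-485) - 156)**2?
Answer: 5723073801/235225 ≈ 24330.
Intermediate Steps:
((0 + 3*(-3))/(-485) - 156)**2 = ((0 - 9)*(-1/485) - 156)**2 = (-9*(-1/485) - 156)**2 = (9/485 - 156)**2 = (-75651/485)**2 = 5723073801/235225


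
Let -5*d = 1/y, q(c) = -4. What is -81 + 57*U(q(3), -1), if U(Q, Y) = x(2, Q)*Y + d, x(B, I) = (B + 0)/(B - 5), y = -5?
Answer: -1018/25 ≈ -40.720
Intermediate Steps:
x(B, I) = B/(-5 + B)
d = 1/25 (d = -1/5/(-5) = -1/5*(-1/5) = 1/25 ≈ 0.040000)
U(Q, Y) = 1/25 - 2*Y/3 (U(Q, Y) = (2/(-5 + 2))*Y + 1/25 = (2/(-3))*Y + 1/25 = (2*(-1/3))*Y + 1/25 = -2*Y/3 + 1/25 = 1/25 - 2*Y/3)
-81 + 57*U(q(3), -1) = -81 + 57*(1/25 - 2/3*(-1)) = -81 + 57*(1/25 + 2/3) = -81 + 57*(53/75) = -81 + 1007/25 = -1018/25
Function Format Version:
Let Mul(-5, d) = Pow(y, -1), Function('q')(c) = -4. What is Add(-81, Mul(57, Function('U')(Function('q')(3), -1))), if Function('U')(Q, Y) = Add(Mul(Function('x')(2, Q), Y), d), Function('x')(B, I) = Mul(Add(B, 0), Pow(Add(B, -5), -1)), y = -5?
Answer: Rational(-1018, 25) ≈ -40.720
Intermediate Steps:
Function('x')(B, I) = Mul(B, Pow(Add(-5, B), -1))
d = Rational(1, 25) (d = Mul(Rational(-1, 5), Pow(-5, -1)) = Mul(Rational(-1, 5), Rational(-1, 5)) = Rational(1, 25) ≈ 0.040000)
Function('U')(Q, Y) = Add(Rational(1, 25), Mul(Rational(-2, 3), Y)) (Function('U')(Q, Y) = Add(Mul(Mul(2, Pow(Add(-5, 2), -1)), Y), Rational(1, 25)) = Add(Mul(Mul(2, Pow(-3, -1)), Y), Rational(1, 25)) = Add(Mul(Mul(2, Rational(-1, 3)), Y), Rational(1, 25)) = Add(Mul(Rational(-2, 3), Y), Rational(1, 25)) = Add(Rational(1, 25), Mul(Rational(-2, 3), Y)))
Add(-81, Mul(57, Function('U')(Function('q')(3), -1))) = Add(-81, Mul(57, Add(Rational(1, 25), Mul(Rational(-2, 3), -1)))) = Add(-81, Mul(57, Add(Rational(1, 25), Rational(2, 3)))) = Add(-81, Mul(57, Rational(53, 75))) = Add(-81, Rational(1007, 25)) = Rational(-1018, 25)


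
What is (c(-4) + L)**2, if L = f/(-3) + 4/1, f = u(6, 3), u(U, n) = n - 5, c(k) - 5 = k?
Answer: 289/9 ≈ 32.111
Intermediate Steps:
c(k) = 5 + k
u(U, n) = -5 + n
f = -2 (f = -5 + 3 = -2)
L = 14/3 (L = -2/(-3) + 4/1 = -2*(-1/3) + 4*1 = 2/3 + 4 = 14/3 ≈ 4.6667)
(c(-4) + L)**2 = ((5 - 4) + 14/3)**2 = (1 + 14/3)**2 = (17/3)**2 = 289/9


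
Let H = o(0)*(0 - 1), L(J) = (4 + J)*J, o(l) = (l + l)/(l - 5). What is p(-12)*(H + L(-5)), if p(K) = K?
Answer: -60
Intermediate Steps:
o(l) = 2*l/(-5 + l) (o(l) = (2*l)/(-5 + l) = 2*l/(-5 + l))
L(J) = J*(4 + J)
H = 0 (H = (2*0/(-5 + 0))*(0 - 1) = (2*0/(-5))*(-1) = (2*0*(-⅕))*(-1) = 0*(-1) = 0)
p(-12)*(H + L(-5)) = -12*(0 - 5*(4 - 5)) = -12*(0 - 5*(-1)) = -12*(0 + 5) = -12*5 = -60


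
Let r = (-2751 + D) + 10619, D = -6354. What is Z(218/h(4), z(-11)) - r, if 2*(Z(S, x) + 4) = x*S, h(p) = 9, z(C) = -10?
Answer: -14752/9 ≈ -1639.1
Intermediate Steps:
r = 1514 (r = (-2751 - 6354) + 10619 = -9105 + 10619 = 1514)
Z(S, x) = -4 + S*x/2 (Z(S, x) = -4 + (x*S)/2 = -4 + (S*x)/2 = -4 + S*x/2)
Z(218/h(4), z(-11)) - r = (-4 + (1/2)*(218/9)*(-10)) - 1*1514 = (-4 + (1/2)*(218*(1/9))*(-10)) - 1514 = (-4 + (1/2)*(218/9)*(-10)) - 1514 = (-4 - 1090/9) - 1514 = -1126/9 - 1514 = -14752/9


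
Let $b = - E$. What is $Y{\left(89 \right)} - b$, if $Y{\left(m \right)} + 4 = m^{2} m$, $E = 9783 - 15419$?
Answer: $699329$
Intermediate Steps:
$E = -5636$ ($E = 9783 - 15419 = -5636$)
$b = 5636$ ($b = \left(-1\right) \left(-5636\right) = 5636$)
$Y{\left(m \right)} = -4 + m^{3}$ ($Y{\left(m \right)} = -4 + m^{2} m = -4 + m^{3}$)
$Y{\left(89 \right)} - b = \left(-4 + 89^{3}\right) - 5636 = \left(-4 + 704969\right) - 5636 = 704965 - 5636 = 699329$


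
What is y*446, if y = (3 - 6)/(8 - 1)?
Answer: -1338/7 ≈ -191.14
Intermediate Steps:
y = -3/7 ≈ -0.42857
y*446 = -3/7*446 = -1338/7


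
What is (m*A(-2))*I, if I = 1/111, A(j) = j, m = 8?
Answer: -16/111 ≈ -0.14414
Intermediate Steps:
I = 1/111 ≈ 0.0090090
(m*A(-2))*I = (8*(-2))*(1/111) = -16*1/111 = -16/111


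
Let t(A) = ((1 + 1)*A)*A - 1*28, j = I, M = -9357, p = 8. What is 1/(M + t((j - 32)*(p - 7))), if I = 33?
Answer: -1/9383 ≈ -0.00010658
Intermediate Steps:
j = 33
t(A) = -28 + 2*A**2 (t(A) = (2*A)*A - 28 = 2*A**2 - 28 = -28 + 2*A**2)
1/(M + t((j - 32)*(p - 7))) = 1/(-9357 + (-28 + 2*((33 - 32)*(8 - 7))**2)) = 1/(-9357 + (-28 + 2*(1*1)**2)) = 1/(-9357 + (-28 + 2*1**2)) = 1/(-9357 + (-28 + 2*1)) = 1/(-9357 + (-28 + 2)) = 1/(-9357 - 26) = 1/(-9383) = -1/9383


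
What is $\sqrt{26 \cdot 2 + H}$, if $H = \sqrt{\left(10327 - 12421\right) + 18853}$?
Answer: $\sqrt{52 + \sqrt{16759}} \approx 13.471$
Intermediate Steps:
$H = \sqrt{16759}$ ($H = \sqrt{\left(10327 - 12421\right) + 18853} = \sqrt{-2094 + 18853} = \sqrt{16759} \approx 129.46$)
$\sqrt{26 \cdot 2 + H} = \sqrt{26 \cdot 2 + \sqrt{16759}} = \sqrt{52 + \sqrt{16759}}$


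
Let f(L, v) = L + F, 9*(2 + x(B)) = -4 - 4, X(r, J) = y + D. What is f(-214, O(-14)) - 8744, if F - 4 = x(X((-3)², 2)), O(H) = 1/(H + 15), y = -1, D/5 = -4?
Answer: -80612/9 ≈ -8956.9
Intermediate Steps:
D = -20 (D = 5*(-4) = -20)
X(r, J) = -21 (X(r, J) = -1 - 20 = -21)
O(H) = 1/(15 + H)
x(B) = -26/9 (x(B) = -2 + (-4 - 4)/9 = -2 + (⅑)*(-8) = -2 - 8/9 = -26/9)
F = 10/9 (F = 4 - 26/9 = 10/9 ≈ 1.1111)
f(L, v) = 10/9 + L (f(L, v) = L + 10/9 = 10/9 + L)
f(-214, O(-14)) - 8744 = (10/9 - 214) - 8744 = -1916/9 - 8744 = -80612/9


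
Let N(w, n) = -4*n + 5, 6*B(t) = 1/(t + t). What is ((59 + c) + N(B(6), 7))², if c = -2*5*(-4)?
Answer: 5776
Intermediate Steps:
B(t) = 1/(12*t) (B(t) = 1/(6*(t + t)) = 1/(6*((2*t))) = (1/(2*t))/6 = 1/(12*t))
N(w, n) = 5 - 4*n
c = 40 (c = -10*(-4) = 40)
((59 + c) + N(B(6), 7))² = ((59 + 40) + (5 - 4*7))² = (99 + (5 - 28))² = (99 - 23)² = 76² = 5776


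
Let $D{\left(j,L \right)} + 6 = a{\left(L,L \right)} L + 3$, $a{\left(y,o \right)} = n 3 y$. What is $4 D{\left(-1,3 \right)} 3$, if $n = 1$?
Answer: $288$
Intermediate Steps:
$a{\left(y,o \right)} = 3 y$ ($a{\left(y,o \right)} = 1 \cdot 3 y = 3 y$)
$D{\left(j,L \right)} = -3 + 3 L^{2}$ ($D{\left(j,L \right)} = -6 + \left(3 L L + 3\right) = -6 + \left(3 L^{2} + 3\right) = -6 + \left(3 + 3 L^{2}\right) = -3 + 3 L^{2}$)
$4 D{\left(-1,3 \right)} 3 = 4 \left(-3 + 3 \cdot 3^{2}\right) 3 = 4 \left(-3 + 3 \cdot 9\right) 3 = 4 \left(-3 + 27\right) 3 = 4 \cdot 24 \cdot 3 = 96 \cdot 3 = 288$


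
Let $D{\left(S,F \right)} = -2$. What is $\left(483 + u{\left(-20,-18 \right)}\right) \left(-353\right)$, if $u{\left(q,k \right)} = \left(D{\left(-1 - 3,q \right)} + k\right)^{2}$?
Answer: $-311699$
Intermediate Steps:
$u{\left(q,k \right)} = \left(-2 + k\right)^{2}$
$\left(483 + u{\left(-20,-18 \right)}\right) \left(-353\right) = \left(483 + \left(-2 - 18\right)^{2}\right) \left(-353\right) = \left(483 + \left(-20\right)^{2}\right) \left(-353\right) = \left(483 + 400\right) \left(-353\right) = 883 \left(-353\right) = -311699$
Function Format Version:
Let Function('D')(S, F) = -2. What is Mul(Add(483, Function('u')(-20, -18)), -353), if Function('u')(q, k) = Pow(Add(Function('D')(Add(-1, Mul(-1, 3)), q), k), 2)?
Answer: -311699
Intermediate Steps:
Function('u')(q, k) = Pow(Add(-2, k), 2)
Mul(Add(483, Function('u')(-20, -18)), -353) = Mul(Add(483, Pow(Add(-2, -18), 2)), -353) = Mul(Add(483, Pow(-20, 2)), -353) = Mul(Add(483, 400), -353) = Mul(883, -353) = -311699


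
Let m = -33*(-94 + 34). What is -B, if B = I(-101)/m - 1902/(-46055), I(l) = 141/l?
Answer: -24924547/614005260 ≈ -0.040593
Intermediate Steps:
m = 1980 (m = -33*(-60) = 1980)
B = 24924547/614005260 (B = (141/(-101))/1980 - 1902/(-46055) = (141*(-1/101))*(1/1980) - 1902*(-1/46055) = -141/101*1/1980 + 1902/46055 = -47/66660 + 1902/46055 = 24924547/614005260 ≈ 0.040593)
-B = -1*24924547/614005260 = -24924547/614005260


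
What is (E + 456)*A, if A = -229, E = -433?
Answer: -5267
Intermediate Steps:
(E + 456)*A = (-433 + 456)*(-229) = 23*(-229) = -5267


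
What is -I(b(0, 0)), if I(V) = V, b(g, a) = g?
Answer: 0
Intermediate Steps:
-I(b(0, 0)) = -1*0 = 0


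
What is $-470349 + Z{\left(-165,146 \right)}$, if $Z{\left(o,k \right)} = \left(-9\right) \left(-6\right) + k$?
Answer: $-470149$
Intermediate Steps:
$Z{\left(o,k \right)} = 54 + k$
$-470349 + Z{\left(-165,146 \right)} = -470349 + \left(54 + 146\right) = -470349 + 200 = -470149$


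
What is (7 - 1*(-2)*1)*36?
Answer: 324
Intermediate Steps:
(7 - 1*(-2)*1)*36 = (7 + 2*1)*36 = (7 + 2)*36 = 9*36 = 324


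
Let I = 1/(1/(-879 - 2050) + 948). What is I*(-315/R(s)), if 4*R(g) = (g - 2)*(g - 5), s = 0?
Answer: -369054/2776691 ≈ -0.13291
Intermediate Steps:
R(g) = (-5 + g)*(-2 + g)/4 (R(g) = ((g - 2)*(g - 5))/4 = ((-2 + g)*(-5 + g))/4 = ((-5 + g)*(-2 + g))/4 = (-5 + g)*(-2 + g)/4)
I = 2929/2776691 (I = 1/(1/(-2929) + 948) = 1/(-1/2929 + 948) = 1/(2776691/2929) = 2929/2776691 ≈ 0.0010549)
I*(-315/R(s)) = 2929*(-315/(5/2 - 7/4*0 + (¼)*0²))/2776691 = 2929*(-315/(5/2 + 0 + (¼)*0))/2776691 = 2929*(-315/(5/2 + 0 + 0))/2776691 = 2929*(-315/5/2)/2776691 = 2929*(-315*⅖)/2776691 = (2929/2776691)*(-126) = -369054/2776691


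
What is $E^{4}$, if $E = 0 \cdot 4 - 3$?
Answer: $81$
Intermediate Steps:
$E = -3$ ($E = 0 - 3 = -3$)
$E^{4} = \left(-3\right)^{4} = 81$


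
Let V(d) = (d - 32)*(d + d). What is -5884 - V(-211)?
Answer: -108430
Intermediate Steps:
V(d) = 2*d*(-32 + d) (V(d) = (-32 + d)*(2*d) = 2*d*(-32 + d))
-5884 - V(-211) = -5884 - 2*(-211)*(-32 - 211) = -5884 - 2*(-211)*(-243) = -5884 - 1*102546 = -5884 - 102546 = -108430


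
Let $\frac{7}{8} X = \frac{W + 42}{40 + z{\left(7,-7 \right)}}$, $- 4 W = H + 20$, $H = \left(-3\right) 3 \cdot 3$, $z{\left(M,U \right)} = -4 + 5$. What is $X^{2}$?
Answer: $\frac{2500}{1681} \approx 1.4872$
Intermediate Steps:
$z{\left(M,U \right)} = 1$
$H = -27$ ($H = \left(-9\right) 3 = -27$)
$W = \frac{7}{4}$ ($W = - \frac{-27 + 20}{4} = \left(- \frac{1}{4}\right) \left(-7\right) = \frac{7}{4} \approx 1.75$)
$X = \frac{50}{41}$ ($X = \frac{8 \frac{\frac{7}{4} + 42}{40 + 1}}{7} = \frac{8 \frac{175}{4 \cdot 41}}{7} = \frac{8 \cdot \frac{175}{4} \cdot \frac{1}{41}}{7} = \frac{8}{7} \cdot \frac{175}{164} = \frac{50}{41} \approx 1.2195$)
$X^{2} = \left(\frac{50}{41}\right)^{2} = \frac{2500}{1681}$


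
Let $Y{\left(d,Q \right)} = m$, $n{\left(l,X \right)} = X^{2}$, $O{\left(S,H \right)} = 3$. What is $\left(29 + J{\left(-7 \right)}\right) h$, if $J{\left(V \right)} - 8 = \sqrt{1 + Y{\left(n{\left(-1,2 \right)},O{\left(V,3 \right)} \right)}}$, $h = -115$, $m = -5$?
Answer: $-4255 - 230 i \approx -4255.0 - 230.0 i$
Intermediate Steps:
$Y{\left(d,Q \right)} = -5$
$J{\left(V \right)} = 8 + 2 i$ ($J{\left(V \right)} = 8 + \sqrt{1 - 5} = 8 + \sqrt{-4} = 8 + 2 i$)
$\left(29 + J{\left(-7 \right)}\right) h = \left(29 + \left(8 + 2 i\right)\right) \left(-115\right) = \left(37 + 2 i\right) \left(-115\right) = -4255 - 230 i$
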